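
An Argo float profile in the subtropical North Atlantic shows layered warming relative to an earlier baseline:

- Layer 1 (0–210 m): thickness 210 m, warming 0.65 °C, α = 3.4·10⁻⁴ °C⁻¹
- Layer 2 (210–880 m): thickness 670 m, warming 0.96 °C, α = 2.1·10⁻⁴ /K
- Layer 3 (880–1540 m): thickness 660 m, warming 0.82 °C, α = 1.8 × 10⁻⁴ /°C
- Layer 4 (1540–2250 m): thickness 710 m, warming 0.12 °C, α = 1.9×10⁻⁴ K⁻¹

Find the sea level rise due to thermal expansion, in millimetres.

Layer 1: 0.65 × 210 × 3.4×10⁻⁴ = 0.04641 m
2.1×10⁻⁴ × 670 × 0.96 = 0.135072 m
1.8×10⁻⁴ × 660 × 0.82 = 0.097416 m
0.12 × 710 × 1.9×10⁻⁴ = 0.016188 m
Δh = 0.04641 + 0.135072 + 0.097416 + 0.016188 = 0.295086 m ≈ 300 mm

300 mm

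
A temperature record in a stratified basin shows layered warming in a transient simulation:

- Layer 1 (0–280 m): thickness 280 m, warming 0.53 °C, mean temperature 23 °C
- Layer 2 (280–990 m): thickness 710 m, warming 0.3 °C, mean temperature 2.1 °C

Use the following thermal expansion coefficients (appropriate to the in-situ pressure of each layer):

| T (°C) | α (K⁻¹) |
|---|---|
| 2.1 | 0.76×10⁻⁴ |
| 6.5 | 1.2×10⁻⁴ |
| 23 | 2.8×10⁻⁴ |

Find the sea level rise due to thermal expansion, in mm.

Layer 1 at 23 °C → α = 2.8×10⁻⁴ K⁻¹
Layer 2 at 2.1 °C → α = 0.76×10⁻⁴ K⁻¹
0–280 m: 0.53 × 2.8×10⁻⁴ × 280 = 0.041552 m
280–990 m: 0.3 × 0.76×10⁻⁴ × 710 = 0.016188 m
Δh = 0.041552 + 0.016188 = 0.05774 m ≈ 57.7 mm

about 57.7 mm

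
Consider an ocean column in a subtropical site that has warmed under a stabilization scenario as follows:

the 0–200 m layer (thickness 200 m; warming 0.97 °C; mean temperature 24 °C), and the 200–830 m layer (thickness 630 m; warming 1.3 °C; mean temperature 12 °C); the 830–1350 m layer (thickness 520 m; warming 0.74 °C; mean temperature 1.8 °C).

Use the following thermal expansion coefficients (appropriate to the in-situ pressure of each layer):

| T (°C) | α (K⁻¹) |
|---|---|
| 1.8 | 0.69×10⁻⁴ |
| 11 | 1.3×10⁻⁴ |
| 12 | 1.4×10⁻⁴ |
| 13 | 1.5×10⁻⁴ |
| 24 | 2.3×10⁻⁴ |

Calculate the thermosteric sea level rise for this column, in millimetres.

186 mm

Layer 1 at 24 °C → α = 2.3×10⁻⁴ K⁻¹
Layer 2 at 12 °C → α = 1.4×10⁻⁴ K⁻¹
Layer 3 at 1.8 °C → α = 0.69×10⁻⁴ K⁻¹
200 × 2.3×10⁻⁴ × 0.97 = 0.04462 m
200–830 m: 1.3 × 1.4×10⁻⁴ × 630 = 0.11466 m
Layer 3: 0.69×10⁻⁴ × 520 × 0.74 = 0.0265512 m
Δh = 0.04462 + 0.11466 + 0.0265512 = 0.1858312 m ≈ 186 mm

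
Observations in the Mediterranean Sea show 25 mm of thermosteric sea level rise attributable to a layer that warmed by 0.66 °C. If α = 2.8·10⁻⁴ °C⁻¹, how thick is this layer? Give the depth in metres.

H = Δh/(αΔT) = 0.025 / (2.8×10⁻⁴ × 0.66) ≈ 135.3 m

135 m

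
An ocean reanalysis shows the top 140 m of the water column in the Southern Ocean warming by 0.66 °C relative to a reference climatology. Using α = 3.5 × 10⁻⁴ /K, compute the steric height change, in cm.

Δh = 3.2 cm

Δh = αΔT·H = 3.5×10⁻⁴ × 0.66 × 140 = 0.03234 m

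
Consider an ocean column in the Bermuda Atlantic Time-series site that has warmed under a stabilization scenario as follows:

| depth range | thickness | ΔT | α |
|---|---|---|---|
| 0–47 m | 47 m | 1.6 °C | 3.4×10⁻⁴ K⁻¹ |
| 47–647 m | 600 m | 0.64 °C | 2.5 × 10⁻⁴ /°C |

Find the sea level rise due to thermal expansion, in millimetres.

120 mm of thermosteric rise

Layer 1: 3.4×10⁻⁴ × 1.6 × 47 = 0.025568 m
47–647 m: 2.5×10⁻⁴ × 600 × 0.64 = 0.09600 m
Δh = 0.025568 + 0.09600 = 0.121568 m ≈ 120 mm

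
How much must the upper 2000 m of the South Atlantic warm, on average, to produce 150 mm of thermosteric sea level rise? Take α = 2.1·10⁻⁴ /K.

ΔT = Δh/(αH) = 0.15 / (2.1×10⁻⁴ × 2000) ≈ 0.3571 °C

about 0.357 °C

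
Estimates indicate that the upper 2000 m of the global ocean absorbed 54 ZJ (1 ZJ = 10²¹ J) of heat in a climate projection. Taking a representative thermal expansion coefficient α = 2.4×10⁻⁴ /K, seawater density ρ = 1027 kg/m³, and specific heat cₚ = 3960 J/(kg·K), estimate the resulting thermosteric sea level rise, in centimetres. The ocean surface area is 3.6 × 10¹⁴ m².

Per unit area: Q = 54×10²¹ / (3.6×10¹⁴) = 1.5×10⁸ J/m²
Δh = αQ/(ρcₚ) = 2.4×10⁻⁴ × 1.5×10⁸ / (1027 × 3960) ≈ 0.0088519 m

0.885 cm of thermosteric rise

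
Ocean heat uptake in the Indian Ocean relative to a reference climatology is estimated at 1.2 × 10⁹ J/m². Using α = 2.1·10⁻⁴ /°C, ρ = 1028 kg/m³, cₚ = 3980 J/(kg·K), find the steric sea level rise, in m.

0.0616 m

Δh = αQ/(ρcₚ) = 2.1×10⁻⁴ × 1.2×10⁹ / (1028 × 3980) ≈ 0.061592 m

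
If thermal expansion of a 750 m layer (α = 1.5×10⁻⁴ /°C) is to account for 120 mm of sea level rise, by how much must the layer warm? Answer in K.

ΔT = Δh/(αH) = 0.12 / (1.5×10⁻⁴ × 750) ≈ 1.067 K

ΔT ≈ 1.1 K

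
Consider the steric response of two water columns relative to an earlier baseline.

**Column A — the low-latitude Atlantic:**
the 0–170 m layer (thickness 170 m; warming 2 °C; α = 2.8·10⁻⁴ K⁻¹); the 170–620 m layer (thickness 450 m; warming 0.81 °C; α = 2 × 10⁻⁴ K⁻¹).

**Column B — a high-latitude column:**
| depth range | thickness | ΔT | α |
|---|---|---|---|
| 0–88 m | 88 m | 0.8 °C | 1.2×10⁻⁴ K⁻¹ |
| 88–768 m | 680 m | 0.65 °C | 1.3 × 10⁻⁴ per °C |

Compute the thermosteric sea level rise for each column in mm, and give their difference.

Δh_A ≈ 168 mm, Δh_B ≈ 65.9 mm; difference ≈ 102 mm

A Layer 1: 170 × 2.8×10⁻⁴ × 2 = 0.09520 m
A 0.81 × 450 × 2×10⁻⁴ = 0.07290 m
A total: 0.16810 m
B 0.8 × 88 × 1.2×10⁻⁴ = 0.008448 m
B Layer 2: 680 × 0.65 × 1.3×10⁻⁴ = 0.05746 m
B total: 0.065908 m
Difference: 0.16810 − 0.065908 = 0.102192 m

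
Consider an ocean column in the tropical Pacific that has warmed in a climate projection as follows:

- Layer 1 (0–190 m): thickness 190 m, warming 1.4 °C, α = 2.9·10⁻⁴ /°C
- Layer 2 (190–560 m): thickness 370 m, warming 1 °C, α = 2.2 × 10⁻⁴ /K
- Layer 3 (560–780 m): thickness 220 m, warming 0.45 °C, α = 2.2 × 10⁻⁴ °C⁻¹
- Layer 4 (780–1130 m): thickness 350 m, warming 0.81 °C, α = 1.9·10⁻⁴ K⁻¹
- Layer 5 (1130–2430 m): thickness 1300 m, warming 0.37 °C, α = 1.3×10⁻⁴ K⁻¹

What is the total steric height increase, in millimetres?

1.4 × 2.9×10⁻⁴ × 190 = 0.07714 m
2.2×10⁻⁴ × 1 × 370 = 0.08140 m
560–780 m: 0.45 × 220 × 2.2×10⁻⁴ = 0.02178 m
780–1130 m: 1.9×10⁻⁴ × 0.81 × 350 = 0.053865 m
1130–2430 m: 0.37 × 1.3×10⁻⁴ × 1300 = 0.06253 m
Δh = 0.07714 + 0.08140 + 0.02178 + 0.053865 + 0.06253 = 0.296715 m

Δh ≈ 297 mm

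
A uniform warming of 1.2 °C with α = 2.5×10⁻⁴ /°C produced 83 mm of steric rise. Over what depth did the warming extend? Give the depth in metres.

H ≈ 277 m

H = Δh/(αΔT) = 0.083 / (2.5×10⁻⁴ × 1.2) ≈ 276.7 m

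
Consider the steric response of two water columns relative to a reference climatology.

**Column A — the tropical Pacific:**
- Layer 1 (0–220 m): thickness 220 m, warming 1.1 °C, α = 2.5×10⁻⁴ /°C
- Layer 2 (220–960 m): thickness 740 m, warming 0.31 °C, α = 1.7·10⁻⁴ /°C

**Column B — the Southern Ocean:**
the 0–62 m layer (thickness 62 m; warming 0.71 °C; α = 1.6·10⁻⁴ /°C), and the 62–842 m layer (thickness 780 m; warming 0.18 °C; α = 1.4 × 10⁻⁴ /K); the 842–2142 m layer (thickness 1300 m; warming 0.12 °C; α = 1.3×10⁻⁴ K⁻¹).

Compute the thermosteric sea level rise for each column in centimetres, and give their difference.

Δh_A ≈ 9.9 cm, Δh_B ≈ 4.7 cm; difference ≈ 5.3 cm

A 0–220 m: 1.1 × 2.5×10⁻⁴ × 220 = 0.06050 m
A 740 × 1.7×10⁻⁴ × 0.31 = 0.038998 m
A total: 0.099498 m
B Layer 1: 62 × 0.71 × 1.6×10⁻⁴ = 0.0070432 m
B 62–842 m: 1.4×10⁻⁴ × 780 × 0.18 = 0.019656 m
B 1300 × 0.12 × 1.3×10⁻⁴ = 0.02028 m
B total: 0.0469792 m
Difference: 0.099498 − 0.0469792 = 0.0525188 m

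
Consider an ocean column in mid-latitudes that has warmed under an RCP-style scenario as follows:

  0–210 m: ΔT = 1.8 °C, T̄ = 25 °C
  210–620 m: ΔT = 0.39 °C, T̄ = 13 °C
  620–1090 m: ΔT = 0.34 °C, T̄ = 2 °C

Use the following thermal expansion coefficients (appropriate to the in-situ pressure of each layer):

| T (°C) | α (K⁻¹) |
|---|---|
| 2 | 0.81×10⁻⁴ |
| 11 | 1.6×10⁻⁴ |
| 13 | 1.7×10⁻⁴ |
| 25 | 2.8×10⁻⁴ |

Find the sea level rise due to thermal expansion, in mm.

Layer 1 at 25 °C → α = 2.8×10⁻⁴ K⁻¹
Layer 2 at 13 °C → α = 1.7×10⁻⁴ K⁻¹
Layer 3 at 2 °C → α = 0.81×10⁻⁴ K⁻¹
2.8×10⁻⁴ × 210 × 1.8 = 0.10584 m
Layer 2: 0.39 × 1.7×10⁻⁴ × 410 = 0.027183 m
Layer 3: 470 × 0.81×10⁻⁴ × 0.34 = 0.0129438 m
Δh = 0.10584 + 0.027183 + 0.0129438 = 0.1459668 m

about 150 mm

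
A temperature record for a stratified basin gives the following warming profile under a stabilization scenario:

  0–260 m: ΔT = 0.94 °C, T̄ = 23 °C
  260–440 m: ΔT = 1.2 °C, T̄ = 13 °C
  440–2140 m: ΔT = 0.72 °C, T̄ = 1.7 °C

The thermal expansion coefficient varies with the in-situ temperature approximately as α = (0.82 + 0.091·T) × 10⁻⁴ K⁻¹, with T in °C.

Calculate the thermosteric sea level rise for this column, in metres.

Δh = 0.23 m

Layer 1: α = (0.82 + 0.091×23)×10⁻⁴ = 2.913×10⁻⁴ K⁻¹
Layer 2: α = (0.82 + 0.091×13)×10⁻⁴ = 2.003×10⁻⁴ K⁻¹
Layer 3: α = (0.82 + 0.091×1.7)×10⁻⁴ = 0.9747×10⁻⁴ K⁻¹
Layer 1: 2.913×10⁻⁴ × 0.94 × 260 = 0.07119372 m
260–440 m: 180 × 1.2 × 2.003×10⁻⁴ = 0.0432648 m
1700 × 0.9747×10⁻⁴ × 0.72 = 0.11930328 m
Δh = 0.07119372 + 0.0432648 + 0.11930328 = 0.2337618 m ≈ 0.23 m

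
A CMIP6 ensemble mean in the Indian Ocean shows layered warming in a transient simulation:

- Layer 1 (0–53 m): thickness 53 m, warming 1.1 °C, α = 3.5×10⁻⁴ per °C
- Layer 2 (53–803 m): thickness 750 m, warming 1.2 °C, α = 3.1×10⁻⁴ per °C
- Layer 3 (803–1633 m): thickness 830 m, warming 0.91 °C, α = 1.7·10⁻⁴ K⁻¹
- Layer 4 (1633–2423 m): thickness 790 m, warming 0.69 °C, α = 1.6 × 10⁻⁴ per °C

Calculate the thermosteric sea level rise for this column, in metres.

Δh = 0.515 m

53 × 1.1 × 3.5×10⁻⁴ = 0.020405 m
3.1×10⁻⁴ × 750 × 1.2 = 0.27900 m
0.91 × 830 × 1.7×10⁻⁴ = 0.128401 m
Layer 4: 790 × 1.6×10⁻⁴ × 0.69 = 0.087216 m
Δh = 0.020405 + 0.27900 + 0.128401 + 0.087216 = 0.515022 m ≈ 0.515 m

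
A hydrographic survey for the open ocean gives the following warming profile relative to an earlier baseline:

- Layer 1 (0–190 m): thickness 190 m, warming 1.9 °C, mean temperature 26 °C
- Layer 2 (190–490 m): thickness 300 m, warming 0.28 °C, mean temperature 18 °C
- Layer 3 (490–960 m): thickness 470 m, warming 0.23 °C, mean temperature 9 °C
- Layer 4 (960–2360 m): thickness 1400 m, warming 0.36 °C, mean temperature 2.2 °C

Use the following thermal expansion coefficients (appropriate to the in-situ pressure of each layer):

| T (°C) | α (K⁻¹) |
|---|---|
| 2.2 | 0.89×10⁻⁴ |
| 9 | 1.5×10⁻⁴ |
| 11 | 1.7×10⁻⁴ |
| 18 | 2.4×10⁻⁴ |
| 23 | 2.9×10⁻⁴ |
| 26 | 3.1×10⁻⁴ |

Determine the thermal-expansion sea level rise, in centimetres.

about 19.3 cm

Layer 1 at 26 °C → α = 3.1×10⁻⁴ K⁻¹
Layer 2 at 18 °C → α = 2.4×10⁻⁴ K⁻¹
Layer 3 at 9 °C → α = 1.5×10⁻⁴ K⁻¹
Layer 4 at 2.2 °C → α = 0.89×10⁻⁴ K⁻¹
190 × 3.1×10⁻⁴ × 1.9 = 0.11191 m
0.28 × 300 × 2.4×10⁻⁴ = 0.02016 m
Layer 3: 1.5×10⁻⁴ × 0.23 × 470 = 0.016215 m
Layer 4: 1400 × 0.89×10⁻⁴ × 0.36 = 0.044856 m
Δh = 0.11191 + 0.02016 + 0.016215 + 0.044856 = 0.193141 m ≈ 19.3 cm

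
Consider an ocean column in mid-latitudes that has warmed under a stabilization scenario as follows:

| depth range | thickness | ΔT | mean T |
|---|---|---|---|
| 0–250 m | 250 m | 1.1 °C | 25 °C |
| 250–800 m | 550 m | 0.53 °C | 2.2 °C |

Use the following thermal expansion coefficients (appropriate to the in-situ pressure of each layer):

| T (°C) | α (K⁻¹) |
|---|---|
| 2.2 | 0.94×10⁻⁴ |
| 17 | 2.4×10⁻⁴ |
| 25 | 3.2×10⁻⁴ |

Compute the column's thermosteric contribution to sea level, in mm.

Layer 1 at 25 °C → α = 3.2×10⁻⁴ K⁻¹
Layer 2 at 2.2 °C → α = 0.94×10⁻⁴ K⁻¹
250 × 1.1 × 3.2×10⁻⁴ = 0.08800 m
250–800 m: 0.53 × 550 × 0.94×10⁻⁴ = 0.027401 m
Δh = 0.08800 + 0.027401 = 0.115401 m ≈ 115 mm

Δh ≈ 115 mm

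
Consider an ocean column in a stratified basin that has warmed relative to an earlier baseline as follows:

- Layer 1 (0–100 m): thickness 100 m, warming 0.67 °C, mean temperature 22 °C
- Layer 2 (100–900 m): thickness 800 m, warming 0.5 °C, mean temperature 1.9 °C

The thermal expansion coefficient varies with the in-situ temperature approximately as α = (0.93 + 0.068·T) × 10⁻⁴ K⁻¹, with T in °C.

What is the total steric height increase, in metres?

0.059 m of thermosteric rise

Layer 1: α = (0.93 + 0.068×22)×10⁻⁴ = 2.426×10⁻⁴ K⁻¹
Layer 2: α = (0.93 + 0.068×1.9)×10⁻⁴ = 1.0592×10⁻⁴ K⁻¹
100 × 2.426×10⁻⁴ × 0.67 = 0.0162542 m
1.0592×10⁻⁴ × 800 × 0.5 = 0.042368 m
Δh = 0.0162542 + 0.042368 = 0.0586222 m ≈ 0.059 m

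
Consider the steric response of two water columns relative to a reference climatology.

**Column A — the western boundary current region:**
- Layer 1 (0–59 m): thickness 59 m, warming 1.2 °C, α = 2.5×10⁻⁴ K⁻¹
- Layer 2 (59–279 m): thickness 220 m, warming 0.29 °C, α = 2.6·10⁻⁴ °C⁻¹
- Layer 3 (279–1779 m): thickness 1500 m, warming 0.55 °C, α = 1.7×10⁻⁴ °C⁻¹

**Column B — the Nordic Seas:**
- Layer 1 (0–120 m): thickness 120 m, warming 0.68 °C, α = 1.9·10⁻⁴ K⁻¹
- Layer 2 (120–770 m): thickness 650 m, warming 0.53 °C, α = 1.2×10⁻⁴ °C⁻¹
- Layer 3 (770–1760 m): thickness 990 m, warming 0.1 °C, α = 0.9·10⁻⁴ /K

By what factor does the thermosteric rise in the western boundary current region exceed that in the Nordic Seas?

A Layer 1: 59 × 2.5×10⁻⁴ × 1.2 = 0.01770 m
A 59–279 m: 2.6×10⁻⁴ × 0.29 × 220 = 0.016588 m
A 1500 × 0.55 × 1.7×10⁻⁴ = 0.14025 m
A total: 0.174538 m
B Layer 1: 1.9×10⁻⁴ × 0.68 × 120 = 0.015504 m
B 1.2×10⁻⁴ × 0.53 × 650 = 0.04134 m
B 0.9×10⁻⁴ × 990 × 0.1 = 0.00891 m
B total: 0.065754 m
Ratio: 0.174538 / 0.065754 ≈ 2.654

a factor of 2.7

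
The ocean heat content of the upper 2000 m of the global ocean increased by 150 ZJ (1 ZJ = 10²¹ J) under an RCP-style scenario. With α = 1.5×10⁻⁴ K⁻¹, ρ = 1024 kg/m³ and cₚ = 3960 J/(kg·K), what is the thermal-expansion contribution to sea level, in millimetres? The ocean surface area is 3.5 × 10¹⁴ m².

Per unit area: Q = 150×10²¹ / (3.5×10¹⁴) ≈ 4.286×10⁸ J/m²
Δh = αQ/(ρcₚ) = 1.5×10⁻⁴ × 4.286×10⁸ / (1024 × 3960) ≈ 0.015854 m

Δh ≈ 15.9 mm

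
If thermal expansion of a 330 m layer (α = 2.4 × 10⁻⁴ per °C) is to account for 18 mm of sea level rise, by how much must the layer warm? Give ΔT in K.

ΔT ≈ 0.227 K

ΔT = Δh/(αH) = 0.018 / (2.4×10⁻⁴ × 330) ≈ 0.2273 K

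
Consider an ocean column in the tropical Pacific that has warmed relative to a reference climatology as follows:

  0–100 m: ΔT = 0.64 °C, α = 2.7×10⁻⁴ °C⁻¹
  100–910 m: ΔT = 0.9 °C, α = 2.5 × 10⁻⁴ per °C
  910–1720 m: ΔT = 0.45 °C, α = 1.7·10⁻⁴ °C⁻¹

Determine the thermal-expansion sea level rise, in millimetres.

about 261 mm

100 × 0.64 × 2.7×10⁻⁴ = 0.01728 m
Layer 2: 2.5×10⁻⁴ × 0.9 × 810 = 0.18225 m
910–1720 m: 810 × 1.7×10⁻⁴ × 0.45 = 0.061965 m
Δh = 0.01728 + 0.18225 + 0.061965 = 0.261495 m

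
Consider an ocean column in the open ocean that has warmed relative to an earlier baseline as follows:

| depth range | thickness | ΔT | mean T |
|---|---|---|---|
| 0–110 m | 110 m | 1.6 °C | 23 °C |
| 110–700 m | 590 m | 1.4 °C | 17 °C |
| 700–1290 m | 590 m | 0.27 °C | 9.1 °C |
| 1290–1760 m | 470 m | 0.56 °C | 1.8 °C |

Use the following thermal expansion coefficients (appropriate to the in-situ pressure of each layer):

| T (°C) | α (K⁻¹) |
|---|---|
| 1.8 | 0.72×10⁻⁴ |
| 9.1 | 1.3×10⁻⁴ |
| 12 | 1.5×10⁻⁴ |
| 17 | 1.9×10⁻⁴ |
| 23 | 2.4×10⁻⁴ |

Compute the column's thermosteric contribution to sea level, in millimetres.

Δh ≈ 239 mm

Layer 1 at 23 °C → α = 2.4×10⁻⁴ K⁻¹
Layer 2 at 17 °C → α = 1.9×10⁻⁴ K⁻¹
Layer 3 at 9.1 °C → α = 1.3×10⁻⁴ K⁻¹
Layer 4 at 1.8 °C → α = 0.72×10⁻⁴ K⁻¹
0–110 m: 2.4×10⁻⁴ × 110 × 1.6 = 0.04224 m
1.9×10⁻⁴ × 590 × 1.4 = 0.15694 m
700–1290 m: 1.3×10⁻⁴ × 590 × 0.27 = 0.020709 m
Layer 4: 0.56 × 0.72×10⁻⁴ × 470 = 0.0189504 m
Δh = 0.04224 + 0.15694 + 0.020709 + 0.0189504 = 0.2388394 m ≈ 239 mm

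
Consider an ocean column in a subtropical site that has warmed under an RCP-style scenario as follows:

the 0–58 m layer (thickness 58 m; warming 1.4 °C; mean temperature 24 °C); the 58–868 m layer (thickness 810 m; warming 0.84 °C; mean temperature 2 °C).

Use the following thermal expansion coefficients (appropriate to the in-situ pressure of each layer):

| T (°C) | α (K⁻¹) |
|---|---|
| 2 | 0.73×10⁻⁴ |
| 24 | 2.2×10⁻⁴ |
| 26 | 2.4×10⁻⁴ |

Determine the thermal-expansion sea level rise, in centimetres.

Δh = 6.75 cm

Layer 1 at 24 °C → α = 2.2×10⁻⁴ K⁻¹
Layer 2 at 2 °C → α = 0.73×10⁻⁴ K⁻¹
Layer 1: 58 × 2.2×10⁻⁴ × 1.4 = 0.017864 m
Layer 2: 810 × 0.84 × 0.73×10⁻⁴ = 0.0496692 m
Δh = 0.017864 + 0.0496692 = 0.0675332 m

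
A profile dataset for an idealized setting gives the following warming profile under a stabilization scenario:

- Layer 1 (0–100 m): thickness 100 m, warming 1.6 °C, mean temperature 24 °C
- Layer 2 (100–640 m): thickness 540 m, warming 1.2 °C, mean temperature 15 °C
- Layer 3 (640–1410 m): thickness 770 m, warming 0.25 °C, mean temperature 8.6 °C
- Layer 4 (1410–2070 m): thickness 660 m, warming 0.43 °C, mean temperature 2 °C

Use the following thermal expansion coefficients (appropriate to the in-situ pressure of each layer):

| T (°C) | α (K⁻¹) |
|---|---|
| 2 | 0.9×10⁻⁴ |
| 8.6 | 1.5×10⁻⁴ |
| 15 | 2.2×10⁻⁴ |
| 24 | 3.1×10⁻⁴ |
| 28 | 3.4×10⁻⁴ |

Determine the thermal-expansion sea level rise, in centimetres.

25 cm

Layer 1 at 24 °C → α = 3.1×10⁻⁴ K⁻¹
Layer 2 at 15 °C → α = 2.2×10⁻⁴ K⁻¹
Layer 3 at 8.6 °C → α = 1.5×10⁻⁴ K⁻¹
Layer 4 at 2 °C → α = 0.9×10⁻⁴ K⁻¹
100 × 3.1×10⁻⁴ × 1.6 = 0.04960 m
Layer 2: 2.2×10⁻⁴ × 540 × 1.2 = 0.14256 m
770 × 0.25 × 1.5×10⁻⁴ = 0.028875 m
660 × 0.43 × 0.9×10⁻⁴ = 0.025542 m
Δh = 0.04960 + 0.14256 + 0.028875 + 0.025542 = 0.246577 m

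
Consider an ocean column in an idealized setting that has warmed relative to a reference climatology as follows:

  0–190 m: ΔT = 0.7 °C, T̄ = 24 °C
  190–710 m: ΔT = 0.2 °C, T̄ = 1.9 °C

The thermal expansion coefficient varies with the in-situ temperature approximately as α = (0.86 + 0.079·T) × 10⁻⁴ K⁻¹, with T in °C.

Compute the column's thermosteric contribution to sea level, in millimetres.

Layer 1: α = (0.86 + 0.079×24)×10⁻⁴ = 2.756×10⁻⁴ K⁻¹
Layer 2: α = (0.86 + 0.079×1.9)×10⁻⁴ = 1.0101×10⁻⁴ K⁻¹
0–190 m: 0.7 × 2.756×10⁻⁴ × 190 = 0.0366548 m
190–710 m: 520 × 1.0101×10⁻⁴ × 0.2 = 0.01050504 m
Δh = 0.0366548 + 0.01050504 = 0.04715984 m

Δh ≈ 47 mm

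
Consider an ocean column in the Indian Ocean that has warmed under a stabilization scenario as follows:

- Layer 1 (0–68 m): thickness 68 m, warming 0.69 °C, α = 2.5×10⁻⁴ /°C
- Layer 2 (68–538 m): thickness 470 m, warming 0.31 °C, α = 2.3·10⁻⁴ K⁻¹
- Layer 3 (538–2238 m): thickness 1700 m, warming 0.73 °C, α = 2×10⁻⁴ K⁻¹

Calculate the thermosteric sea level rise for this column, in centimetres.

Layer 1: 2.5×10⁻⁴ × 68 × 0.69 = 0.01173 m
Layer 2: 2.3×10⁻⁴ × 470 × 0.31 = 0.033511 m
0.73 × 2×10⁻⁴ × 1700 = 0.24820 m
Δh = 0.01173 + 0.033511 + 0.24820 = 0.293441 m ≈ 29.3 cm

29.3 cm of thermosteric rise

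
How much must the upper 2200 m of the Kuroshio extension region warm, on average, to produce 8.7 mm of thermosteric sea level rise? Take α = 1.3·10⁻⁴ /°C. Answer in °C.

ΔT ≈ 0.0304 °C

ΔT = Δh/(αH) = 0.0087 / (1.3×10⁻⁴ × 2200) ≈ 0.03042 °C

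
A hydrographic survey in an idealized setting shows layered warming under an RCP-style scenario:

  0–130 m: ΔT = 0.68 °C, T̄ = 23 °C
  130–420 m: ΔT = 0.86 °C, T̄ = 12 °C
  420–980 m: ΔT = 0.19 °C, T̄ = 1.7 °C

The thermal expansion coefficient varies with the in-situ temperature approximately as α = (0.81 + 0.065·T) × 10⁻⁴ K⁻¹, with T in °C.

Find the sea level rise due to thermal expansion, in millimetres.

Δh ≈ 70 mm

Layer 1: α = (0.81 + 0.065×23)×10⁻⁴ = 2.305×10⁻⁴ K⁻¹
Layer 2: α = (0.81 + 0.065×12)×10⁻⁴ = 1.59×10⁻⁴ K⁻¹
Layer 3: α = (0.81 + 0.065×1.7)×10⁻⁴ = 0.9205×10⁻⁴ K⁻¹
0–130 m: 2.305×10⁻⁴ × 130 × 0.68 = 0.0203762 m
1.59×10⁻⁴ × 290 × 0.86 = 0.0396546 m
0.9205×10⁻⁴ × 0.19 × 560 = 0.00979412 m
Δh = 0.0203762 + 0.0396546 + 0.00979412 = 0.06982492 m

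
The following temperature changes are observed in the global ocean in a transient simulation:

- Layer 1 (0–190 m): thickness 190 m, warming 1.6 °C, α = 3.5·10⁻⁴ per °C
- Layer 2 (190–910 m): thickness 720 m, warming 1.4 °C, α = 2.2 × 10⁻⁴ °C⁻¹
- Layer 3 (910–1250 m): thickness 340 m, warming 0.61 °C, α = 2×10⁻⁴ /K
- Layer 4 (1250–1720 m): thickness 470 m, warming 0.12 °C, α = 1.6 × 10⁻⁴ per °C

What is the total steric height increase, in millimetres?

3.5×10⁻⁴ × 1.6 × 190 = 0.10640 m
2.2×10⁻⁴ × 1.4 × 720 = 0.22176 m
340 × 2×10⁻⁴ × 0.61 = 0.04148 m
Layer 4: 0.12 × 1.6×10⁻⁴ × 470 = 0.009024 m
Δh = 0.10640 + 0.22176 + 0.04148 + 0.009024 = 0.378664 m ≈ 380 mm

380 mm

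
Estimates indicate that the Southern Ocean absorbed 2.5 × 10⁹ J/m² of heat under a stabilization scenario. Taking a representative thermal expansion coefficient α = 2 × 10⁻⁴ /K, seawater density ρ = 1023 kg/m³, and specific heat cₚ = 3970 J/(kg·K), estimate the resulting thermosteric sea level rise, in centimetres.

12 cm of thermosteric rise

Δh = αQ/(ρcₚ) = 2×10⁻⁴ × 2.5×10⁹ / (1023 × 3970) ≈ 0.12311 m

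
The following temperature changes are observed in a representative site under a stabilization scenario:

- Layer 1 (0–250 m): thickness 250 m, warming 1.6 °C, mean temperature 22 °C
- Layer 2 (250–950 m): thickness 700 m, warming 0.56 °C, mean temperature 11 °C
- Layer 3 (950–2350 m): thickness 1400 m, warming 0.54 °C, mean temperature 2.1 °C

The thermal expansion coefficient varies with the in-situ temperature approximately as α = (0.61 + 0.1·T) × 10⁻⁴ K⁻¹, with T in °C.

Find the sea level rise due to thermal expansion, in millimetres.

Layer 1: α = (0.61 + 0.1×22)×10⁻⁴ = 2.81×10⁻⁴ K⁻¹
Layer 2: α = (0.61 + 0.1×11)×10⁻⁴ = 1.71×10⁻⁴ K⁻¹
Layer 3: α = (0.61 + 0.1×2.1)×10⁻⁴ = 0.82×10⁻⁴ K⁻¹
250 × 1.6 × 2.81×10⁻⁴ = 0.11240 m
Layer 2: 0.56 × 1.71×10⁻⁴ × 700 = 0.067032 m
Layer 3: 0.82×10⁻⁴ × 1400 × 0.54 = 0.061992 m
Δh = 0.11240 + 0.067032 + 0.061992 = 0.241424 m ≈ 241 mm

about 241 mm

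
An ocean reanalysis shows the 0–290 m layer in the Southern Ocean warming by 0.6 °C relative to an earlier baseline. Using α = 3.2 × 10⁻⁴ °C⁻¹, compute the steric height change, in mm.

55.7 mm of thermosteric rise

Δh = αΔT·H = 3.2×10⁻⁴ × 0.6 × 290 = 0.05568 m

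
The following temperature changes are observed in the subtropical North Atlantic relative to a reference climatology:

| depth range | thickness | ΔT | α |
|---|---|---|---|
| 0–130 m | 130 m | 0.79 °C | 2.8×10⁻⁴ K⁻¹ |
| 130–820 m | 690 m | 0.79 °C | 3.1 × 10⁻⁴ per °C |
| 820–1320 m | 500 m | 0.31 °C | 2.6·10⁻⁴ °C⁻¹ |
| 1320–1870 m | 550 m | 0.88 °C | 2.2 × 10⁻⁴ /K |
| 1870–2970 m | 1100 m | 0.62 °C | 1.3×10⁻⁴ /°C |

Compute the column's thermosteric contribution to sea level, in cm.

43.3 cm

0–130 m: 0.79 × 130 × 2.8×10⁻⁴ = 0.028756 m
Layer 2: 690 × 0.79 × 3.1×10⁻⁴ = 0.168981 m
820–1320 m: 500 × 0.31 × 2.6×10⁻⁴ = 0.04030 m
2.2×10⁻⁴ × 0.88 × 550 = 0.10648 m
1870–2970 m: 0.62 × 1.3×10⁻⁴ × 1100 = 0.08866 m
Δh = 0.028756 + 0.168981 + 0.04030 + 0.10648 + 0.08866 = 0.433177 m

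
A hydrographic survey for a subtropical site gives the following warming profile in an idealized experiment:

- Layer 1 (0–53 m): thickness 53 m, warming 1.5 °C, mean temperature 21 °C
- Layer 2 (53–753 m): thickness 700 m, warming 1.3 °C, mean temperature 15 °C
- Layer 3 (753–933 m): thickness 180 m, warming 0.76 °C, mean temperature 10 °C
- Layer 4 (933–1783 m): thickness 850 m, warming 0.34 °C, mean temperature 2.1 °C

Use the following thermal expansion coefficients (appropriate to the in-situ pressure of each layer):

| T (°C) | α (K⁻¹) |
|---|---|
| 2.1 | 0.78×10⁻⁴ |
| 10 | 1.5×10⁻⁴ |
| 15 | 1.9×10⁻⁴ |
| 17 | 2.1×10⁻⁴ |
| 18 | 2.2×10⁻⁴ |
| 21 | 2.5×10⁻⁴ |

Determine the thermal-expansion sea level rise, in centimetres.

Layer 1 at 21 °C → α = 2.5×10⁻⁴ K⁻¹
Layer 2 at 15 °C → α = 1.9×10⁻⁴ K⁻¹
Layer 3 at 10 °C → α = 1.5×10⁻⁴ K⁻¹
Layer 4 at 2.1 °C → α = 0.78×10⁻⁴ K⁻¹
0–53 m: 1.5 × 2.5×10⁻⁴ × 53 = 0.019875 m
53–753 m: 1.9×10⁻⁴ × 1.3 × 700 = 0.17290 m
753–933 m: 1.5×10⁻⁴ × 180 × 0.76 = 0.02052 m
Layer 4: 0.78×10⁻⁴ × 850 × 0.34 = 0.022542 m
Δh = 0.019875 + 0.17290 + 0.02052 + 0.022542 = 0.235837 m

about 23.6 cm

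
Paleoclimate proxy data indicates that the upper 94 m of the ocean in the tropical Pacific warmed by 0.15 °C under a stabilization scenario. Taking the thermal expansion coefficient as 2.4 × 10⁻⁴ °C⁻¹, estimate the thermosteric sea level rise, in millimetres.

3.38 mm

Δh = αΔT·H = 2.4×10⁻⁴ × 0.15 × 94 = 0.003384 m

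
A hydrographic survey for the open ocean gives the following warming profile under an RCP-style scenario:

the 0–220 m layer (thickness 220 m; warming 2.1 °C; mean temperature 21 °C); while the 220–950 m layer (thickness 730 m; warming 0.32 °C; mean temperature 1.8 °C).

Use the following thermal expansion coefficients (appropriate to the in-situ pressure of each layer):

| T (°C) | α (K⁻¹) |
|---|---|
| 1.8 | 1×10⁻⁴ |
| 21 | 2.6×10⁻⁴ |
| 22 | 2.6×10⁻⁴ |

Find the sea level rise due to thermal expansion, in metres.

Layer 1 at 21 °C → α = 2.6×10⁻⁴ K⁻¹
Layer 2 at 1.8 °C → α = 1×10⁻⁴ K⁻¹
2.1 × 220 × 2.6×10⁻⁴ = 0.12012 m
220–950 m: 730 × 1×10⁻⁴ × 0.32 = 0.02336 m
Δh = 0.12012 + 0.02336 = 0.14348 m ≈ 0.143 m

0.143 m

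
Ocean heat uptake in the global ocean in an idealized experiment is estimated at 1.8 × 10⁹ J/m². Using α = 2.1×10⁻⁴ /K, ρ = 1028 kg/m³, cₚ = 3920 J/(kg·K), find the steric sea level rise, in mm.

Δh ≈ 94 mm

Δh = αQ/(ρcₚ) = 2.1×10⁻⁴ × 1.8×10⁹ / (1028 × 3920) ≈ 0.093802 m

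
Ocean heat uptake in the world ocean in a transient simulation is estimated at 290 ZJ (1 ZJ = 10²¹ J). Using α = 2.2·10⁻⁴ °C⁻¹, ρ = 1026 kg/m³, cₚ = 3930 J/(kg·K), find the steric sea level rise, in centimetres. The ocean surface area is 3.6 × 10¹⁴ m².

Per unit area: Q = 290×10²¹ / (3.6×10¹⁴) ≈ 8.056×10⁸ J/m²
Δh = αQ/(ρcₚ) = 2.2×10⁻⁴ × 8.056×10⁸ / (1026 × 3930) ≈ 0.043954 m

4.40 cm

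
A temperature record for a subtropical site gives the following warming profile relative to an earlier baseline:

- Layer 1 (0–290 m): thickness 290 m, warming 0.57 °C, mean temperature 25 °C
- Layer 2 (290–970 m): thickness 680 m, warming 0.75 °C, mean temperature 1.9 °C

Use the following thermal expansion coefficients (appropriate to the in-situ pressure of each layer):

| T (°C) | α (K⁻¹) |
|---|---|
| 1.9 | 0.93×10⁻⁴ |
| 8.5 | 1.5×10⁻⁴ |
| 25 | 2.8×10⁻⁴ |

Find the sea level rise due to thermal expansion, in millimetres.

Layer 1 at 25 °C → α = 2.8×10⁻⁴ K⁻¹
Layer 2 at 1.9 °C → α = 0.93×10⁻⁴ K⁻¹
0–290 m: 0.57 × 290 × 2.8×10⁻⁴ = 0.046284 m
290–970 m: 0.93×10⁻⁴ × 680 × 0.75 = 0.04743 m
Δh = 0.046284 + 0.04743 = 0.093714 m ≈ 93.7 mm

about 93.7 mm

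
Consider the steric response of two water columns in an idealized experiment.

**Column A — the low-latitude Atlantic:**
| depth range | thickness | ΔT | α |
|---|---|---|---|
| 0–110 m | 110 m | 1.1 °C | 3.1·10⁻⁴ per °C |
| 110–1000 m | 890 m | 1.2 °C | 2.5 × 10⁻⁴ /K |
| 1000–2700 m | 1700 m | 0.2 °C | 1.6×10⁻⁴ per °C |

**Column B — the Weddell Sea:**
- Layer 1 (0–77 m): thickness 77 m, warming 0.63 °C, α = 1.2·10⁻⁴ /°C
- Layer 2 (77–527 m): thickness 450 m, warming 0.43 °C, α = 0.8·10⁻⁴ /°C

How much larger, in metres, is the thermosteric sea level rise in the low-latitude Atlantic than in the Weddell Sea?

0.34 m larger

A 0–110 m: 110 × 1.1 × 3.1×10⁻⁴ = 0.03751 m
A Layer 2: 890 × 2.5×10⁻⁴ × 1.2 = 0.26700 m
A 1700 × 1.6×10⁻⁴ × 0.2 = 0.05440 m
A total: 0.35891 m
B Layer 1: 0.63 × 77 × 1.2×10⁻⁴ = 0.0058212 m
B 0.43 × 450 × 0.8×10⁻⁴ = 0.01548 m
B total: 0.0213012 m
Difference: 0.35891 − 0.0213012 = 0.3376088 m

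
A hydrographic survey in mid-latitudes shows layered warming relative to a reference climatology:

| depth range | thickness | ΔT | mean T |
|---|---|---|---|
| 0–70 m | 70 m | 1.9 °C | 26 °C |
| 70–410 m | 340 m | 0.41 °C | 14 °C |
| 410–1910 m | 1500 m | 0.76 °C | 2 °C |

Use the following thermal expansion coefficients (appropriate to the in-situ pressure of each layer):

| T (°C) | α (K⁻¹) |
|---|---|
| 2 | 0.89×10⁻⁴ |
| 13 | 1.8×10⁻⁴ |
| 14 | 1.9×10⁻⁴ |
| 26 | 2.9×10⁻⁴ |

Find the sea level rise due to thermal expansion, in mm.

Layer 1 at 26 °C → α = 2.9×10⁻⁴ K⁻¹
Layer 2 at 14 °C → α = 1.9×10⁻⁴ K⁻¹
Layer 3 at 2 °C → α = 0.89×10⁻⁴ K⁻¹
0–70 m: 70 × 2.9×10⁻⁴ × 1.9 = 0.03857 m
70–410 m: 0.41 × 1.9×10⁻⁴ × 340 = 0.026486 m
Layer 3: 0.76 × 0.89×10⁻⁴ × 1500 = 0.10146 m
Δh = 0.03857 + 0.026486 + 0.10146 = 0.166516 m

170 mm of thermosteric rise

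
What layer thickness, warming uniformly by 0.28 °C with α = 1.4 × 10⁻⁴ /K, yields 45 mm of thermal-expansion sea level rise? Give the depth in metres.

H = Δh/(αΔT) = 0.045 / (1.4×10⁻⁴ × 0.28) ≈ 1148 m

about 1150 m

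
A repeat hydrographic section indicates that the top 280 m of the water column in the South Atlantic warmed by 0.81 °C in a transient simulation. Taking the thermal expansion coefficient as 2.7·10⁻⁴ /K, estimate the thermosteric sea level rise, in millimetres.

61.2 mm

Δh = αΔT·H = 2.7×10⁻⁴ × 0.81 × 280 = 0.061236 m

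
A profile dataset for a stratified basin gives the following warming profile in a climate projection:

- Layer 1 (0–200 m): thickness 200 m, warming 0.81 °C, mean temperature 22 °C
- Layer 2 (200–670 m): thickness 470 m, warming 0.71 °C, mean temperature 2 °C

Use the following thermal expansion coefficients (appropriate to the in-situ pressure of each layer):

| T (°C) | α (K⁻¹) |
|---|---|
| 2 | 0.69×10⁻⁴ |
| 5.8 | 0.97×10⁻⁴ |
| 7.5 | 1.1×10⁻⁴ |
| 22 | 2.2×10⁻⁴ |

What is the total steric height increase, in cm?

Δh ≈ 5.9 cm

Layer 1 at 22 °C → α = 2.2×10⁻⁴ K⁻¹
Layer 2 at 2 °C → α = 0.69×10⁻⁴ K⁻¹
Layer 1: 0.81 × 2.2×10⁻⁴ × 200 = 0.03564 m
200–670 m: 470 × 0.71 × 0.69×10⁻⁴ = 0.0230253 m
Δh = 0.03564 + 0.0230253 = 0.0586653 m ≈ 5.9 cm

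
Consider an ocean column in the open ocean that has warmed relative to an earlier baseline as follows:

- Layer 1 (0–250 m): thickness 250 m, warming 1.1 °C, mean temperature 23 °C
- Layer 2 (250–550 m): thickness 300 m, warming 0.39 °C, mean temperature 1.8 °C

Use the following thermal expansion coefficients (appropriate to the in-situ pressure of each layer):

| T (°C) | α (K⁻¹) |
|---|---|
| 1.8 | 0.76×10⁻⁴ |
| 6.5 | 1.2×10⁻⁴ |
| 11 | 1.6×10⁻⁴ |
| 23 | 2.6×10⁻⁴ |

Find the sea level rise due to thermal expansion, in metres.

Layer 1 at 23 °C → α = 2.6×10⁻⁴ K⁻¹
Layer 2 at 1.8 °C → α = 0.76×10⁻⁴ K⁻¹
250 × 2.6×10⁻⁴ × 1.1 = 0.07150 m
Layer 2: 0.39 × 0.76×10⁻⁴ × 300 = 0.008892 m
Δh = 0.07150 + 0.008892 = 0.080392 m ≈ 0.080 m

Δh = 0.080 m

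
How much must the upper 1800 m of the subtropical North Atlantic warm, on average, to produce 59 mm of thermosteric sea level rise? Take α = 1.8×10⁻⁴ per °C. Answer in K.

ΔT = Δh/(αH) = 0.059 / (1.8×10⁻⁴ × 1800) ≈ 0.1821 K

0.18 K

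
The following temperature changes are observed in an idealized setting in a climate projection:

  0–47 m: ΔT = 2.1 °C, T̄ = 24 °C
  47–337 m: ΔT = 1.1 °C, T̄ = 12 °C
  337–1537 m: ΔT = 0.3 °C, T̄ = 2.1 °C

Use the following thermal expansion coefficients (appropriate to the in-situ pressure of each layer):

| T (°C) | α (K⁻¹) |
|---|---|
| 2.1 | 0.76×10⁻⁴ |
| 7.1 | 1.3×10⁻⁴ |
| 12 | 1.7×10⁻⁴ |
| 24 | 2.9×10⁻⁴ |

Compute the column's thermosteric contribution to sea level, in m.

0.11 m of thermosteric rise

Layer 1 at 24 °C → α = 2.9×10⁻⁴ K⁻¹
Layer 2 at 12 °C → α = 1.7×10⁻⁴ K⁻¹
Layer 3 at 2.1 °C → α = 0.76×10⁻⁴ K⁻¹
2.9×10⁻⁴ × 47 × 2.1 = 0.028623 m
Layer 2: 1.7×10⁻⁴ × 1.1 × 290 = 0.05423 m
Layer 3: 0.3 × 1200 × 0.76×10⁻⁴ = 0.02736 m
Δh = 0.028623 + 0.05423 + 0.02736 = 0.110213 m ≈ 0.11 m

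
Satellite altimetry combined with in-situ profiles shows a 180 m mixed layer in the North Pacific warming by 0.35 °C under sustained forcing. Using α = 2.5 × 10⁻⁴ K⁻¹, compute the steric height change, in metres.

Δh = αΔT·H = 2.5×10⁻⁴ × 0.35 × 180 = 0.01575 m

about 0.016 m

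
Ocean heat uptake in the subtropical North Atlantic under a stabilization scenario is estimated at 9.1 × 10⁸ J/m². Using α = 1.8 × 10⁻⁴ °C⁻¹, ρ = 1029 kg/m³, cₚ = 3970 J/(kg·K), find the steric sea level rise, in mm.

about 40.1 mm

Δh = αQ/(ρcₚ) = 1.8×10⁻⁴ × 9.1×10⁸ / (1029 × 3970) ≈ 0.040097 m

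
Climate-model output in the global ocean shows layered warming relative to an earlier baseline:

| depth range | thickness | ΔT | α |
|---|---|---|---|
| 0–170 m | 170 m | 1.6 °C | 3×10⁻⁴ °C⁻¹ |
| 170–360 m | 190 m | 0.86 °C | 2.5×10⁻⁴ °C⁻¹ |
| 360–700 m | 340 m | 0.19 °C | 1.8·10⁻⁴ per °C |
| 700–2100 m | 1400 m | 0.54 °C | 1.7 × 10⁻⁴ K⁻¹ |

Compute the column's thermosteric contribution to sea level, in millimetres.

Layer 1: 1.6 × 3×10⁻⁴ × 170 = 0.08160 m
Layer 2: 190 × 0.86 × 2.5×10⁻⁴ = 0.04085 m
0.19 × 1.8×10⁻⁴ × 340 = 0.011628 m
1400 × 1.7×10⁻⁴ × 0.54 = 0.12852 m
Δh = 0.08160 + 0.04085 + 0.011628 + 0.12852 = 0.262598 m ≈ 260 mm

Δh ≈ 260 mm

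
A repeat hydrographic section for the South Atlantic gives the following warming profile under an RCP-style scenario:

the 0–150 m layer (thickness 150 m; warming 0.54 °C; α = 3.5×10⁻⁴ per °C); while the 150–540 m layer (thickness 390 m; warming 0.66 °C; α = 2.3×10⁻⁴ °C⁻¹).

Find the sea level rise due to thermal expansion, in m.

0–150 m: 150 × 0.54 × 3.5×10⁻⁴ = 0.02835 m
150–540 m: 390 × 0.66 × 2.3×10⁻⁴ = 0.059202 m
Δh = 0.02835 + 0.059202 = 0.087552 m ≈ 0.0876 m

0.0876 m of thermosteric rise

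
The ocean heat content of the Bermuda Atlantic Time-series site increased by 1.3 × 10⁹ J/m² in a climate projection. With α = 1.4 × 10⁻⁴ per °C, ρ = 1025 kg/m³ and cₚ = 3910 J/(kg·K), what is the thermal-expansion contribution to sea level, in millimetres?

Δh = αQ/(ρcₚ) = 1.4×10⁻⁴ × 1.3×10⁹ / (1025 × 3910) ≈ 0.045412 m

45 mm of thermosteric rise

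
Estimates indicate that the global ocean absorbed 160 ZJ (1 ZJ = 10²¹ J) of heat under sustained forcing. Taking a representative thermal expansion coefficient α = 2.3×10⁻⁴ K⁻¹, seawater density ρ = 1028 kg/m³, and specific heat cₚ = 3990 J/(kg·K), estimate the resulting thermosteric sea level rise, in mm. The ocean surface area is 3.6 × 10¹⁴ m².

Δh ≈ 25 mm

Per unit area: Q = 160×10²¹ / (3.6×10¹⁴) ≈ 4.444×10⁸ J/m²
Δh = αQ/(ρcₚ) = 2.3×10⁻⁴ × 4.444×10⁸ / (1028 × 3990) ≈ 0.024919 m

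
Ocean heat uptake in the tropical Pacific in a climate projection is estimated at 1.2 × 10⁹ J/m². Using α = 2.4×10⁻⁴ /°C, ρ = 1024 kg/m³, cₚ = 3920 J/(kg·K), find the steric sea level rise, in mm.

Δh = 71.7 mm

Δh = αQ/(ρcₚ) = 2.4×10⁻⁴ × 1.2×10⁹ / (1024 × 3920) ≈ 0.071747 m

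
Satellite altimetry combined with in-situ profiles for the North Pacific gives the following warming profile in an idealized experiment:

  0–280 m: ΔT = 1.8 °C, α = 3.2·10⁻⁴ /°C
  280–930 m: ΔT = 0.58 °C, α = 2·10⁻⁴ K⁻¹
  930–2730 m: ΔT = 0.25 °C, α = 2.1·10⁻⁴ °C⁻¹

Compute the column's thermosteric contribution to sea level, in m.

Δh = 0.33 m

0–280 m: 1.8 × 280 × 3.2×10⁻⁴ = 0.16128 m
Layer 2: 2×10⁻⁴ × 650 × 0.58 = 0.07540 m
Layer 3: 2.1×10⁻⁴ × 0.25 × 1800 = 0.09450 m
Δh = 0.16128 + 0.07540 + 0.09450 = 0.33118 m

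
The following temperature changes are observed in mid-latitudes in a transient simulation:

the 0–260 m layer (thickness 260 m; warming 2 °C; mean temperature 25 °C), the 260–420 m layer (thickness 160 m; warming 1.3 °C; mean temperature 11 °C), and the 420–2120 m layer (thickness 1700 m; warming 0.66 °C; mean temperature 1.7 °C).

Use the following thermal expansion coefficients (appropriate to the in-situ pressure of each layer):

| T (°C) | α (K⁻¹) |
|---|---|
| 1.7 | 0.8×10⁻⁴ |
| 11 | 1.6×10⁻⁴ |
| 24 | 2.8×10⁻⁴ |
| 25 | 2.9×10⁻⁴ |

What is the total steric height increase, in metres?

Δh = 0.27 m

Layer 1 at 25 °C → α = 2.9×10⁻⁴ K⁻¹
Layer 2 at 11 °C → α = 1.6×10⁻⁴ K⁻¹
Layer 3 at 1.7 °C → α = 0.8×10⁻⁴ K⁻¹
0–260 m: 2.9×10⁻⁴ × 2 × 260 = 0.15080 m
160 × 1.6×10⁻⁴ × 1.3 = 0.03328 m
420–2120 m: 0.66 × 1700 × 0.8×10⁻⁴ = 0.08976 m
Δh = 0.15080 + 0.03328 + 0.08976 = 0.27384 m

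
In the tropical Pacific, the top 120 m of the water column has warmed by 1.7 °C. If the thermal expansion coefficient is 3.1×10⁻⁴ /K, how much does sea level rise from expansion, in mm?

63 mm

Δh = αΔT·H = 3.1×10⁻⁴ × 1.7 × 120 = 0.06324 m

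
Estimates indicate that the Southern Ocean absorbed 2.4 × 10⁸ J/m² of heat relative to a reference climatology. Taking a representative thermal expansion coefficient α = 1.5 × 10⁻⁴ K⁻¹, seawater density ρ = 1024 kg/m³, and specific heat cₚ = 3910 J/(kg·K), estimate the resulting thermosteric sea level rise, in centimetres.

Δh = αQ/(ρcₚ) = 1.5×10⁻⁴ × 2.4×10⁸ / (1024 × 3910) ≈ 0.0089914 m

0.899 cm of thermosteric rise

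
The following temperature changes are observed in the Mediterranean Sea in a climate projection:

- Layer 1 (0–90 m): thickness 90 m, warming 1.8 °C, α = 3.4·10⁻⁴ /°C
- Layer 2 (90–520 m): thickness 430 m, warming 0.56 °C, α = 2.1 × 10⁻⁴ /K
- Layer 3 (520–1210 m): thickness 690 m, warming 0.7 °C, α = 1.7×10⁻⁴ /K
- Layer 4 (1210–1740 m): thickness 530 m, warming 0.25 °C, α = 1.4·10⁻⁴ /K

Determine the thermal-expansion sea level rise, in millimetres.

90 × 3.4×10⁻⁴ × 1.8 = 0.05508 m
Layer 2: 0.56 × 2.1×10⁻⁴ × 430 = 0.050568 m
520–1210 m: 690 × 0.7 × 1.7×10⁻⁴ = 0.08211 m
1210–1740 m: 0.25 × 530 × 1.4×10⁻⁴ = 0.01855 m
Δh = 0.05508 + 0.050568 + 0.08211 + 0.01855 = 0.206308 m ≈ 210 mm

210 mm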